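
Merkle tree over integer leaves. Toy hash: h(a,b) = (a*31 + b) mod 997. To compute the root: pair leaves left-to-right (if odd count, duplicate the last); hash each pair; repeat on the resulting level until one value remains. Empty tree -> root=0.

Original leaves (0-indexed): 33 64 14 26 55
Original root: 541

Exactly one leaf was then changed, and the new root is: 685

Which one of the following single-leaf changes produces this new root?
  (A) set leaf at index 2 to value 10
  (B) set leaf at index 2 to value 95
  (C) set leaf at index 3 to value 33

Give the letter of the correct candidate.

Original leaves: [33, 64, 14, 26, 55]
Target new root: 685
Try each candidate change and compute the resulting root:
Candidate A: set leaf[2] = 10 -> leaves = [33, 64, 10, 26, 55]
  L0: [33, 64, 10, 26, 55]
  L1: h(33,64)=(33*31+64)%997=90 h(10,26)=(10*31+26)%997=336 h(55,55)=(55*31+55)%997=763 -> [90, 336, 763]
  L2: h(90,336)=(90*31+336)%997=135 h(763,763)=(763*31+763)%997=488 -> [135, 488]
  L3: h(135,488)=(135*31+488)%997=685 -> [685]
  root = 685 == target 685  ** MATCH **
Candidate B: set leaf[2] = 95 -> leaves = [33, 64, 95, 26, 55]
  L0: [33, 64, 95, 26, 55]
  L1: h(33,64)=(33*31+64)%997=90 h(95,26)=(95*31+26)%997=977 h(55,55)=(55*31+55)%997=763 -> [90, 977, 763]
  L2: h(90,977)=(90*31+977)%997=776 h(763,763)=(763*31+763)%997=488 -> [776, 488]
  L3: h(776,488)=(776*31+488)%997=616 -> [616]
  root = 616 != target 685
Candidate C: set leaf[3] = 33 -> leaves = [33, 64, 14, 33, 55]
  L0: [33, 64, 14, 33, 55]
  L1: h(33,64)=(33*31+64)%997=90 h(14,33)=(14*31+33)%997=467 h(55,55)=(55*31+55)%997=763 -> [90, 467, 763]
  L2: h(90,467)=(90*31+467)%997=266 h(763,763)=(763*31+763)%997=488 -> [266, 488]
  L3: h(266,488)=(266*31+488)%997=758 -> [758]
  root = 758 != target 685
Candidate A produces the target root.

Answer: A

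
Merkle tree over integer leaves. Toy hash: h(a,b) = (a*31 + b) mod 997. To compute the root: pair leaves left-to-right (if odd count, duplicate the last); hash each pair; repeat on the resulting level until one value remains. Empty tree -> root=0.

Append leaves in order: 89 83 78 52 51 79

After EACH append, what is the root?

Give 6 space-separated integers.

After append 89 (leaves=[89]):
  L0: [89]
  root=89
After append 83 (leaves=[89, 83]):
  L0: [89, 83]
  L1: h(89,83)=(89*31+83)%997=848 -> [848]
  root=848
After append 78 (leaves=[89, 83, 78]):
  L0: [89, 83, 78]
  L1: h(89,83)=(89*31+83)%997=848 h(78,78)=(78*31+78)%997=502 -> [848, 502]
  L2: h(848,502)=(848*31+502)%997=868 -> [868]
  root=868
After append 52 (leaves=[89, 83, 78, 52]):
  L0: [89, 83, 78, 52]
  L1: h(89,83)=(89*31+83)%997=848 h(78,52)=(78*31+52)%997=476 -> [848, 476]
  L2: h(848,476)=(848*31+476)%997=842 -> [842]
  root=842
After append 51 (leaves=[89, 83, 78, 52, 51]):
  L0: [89, 83, 78, 52, 51]
  L1: h(89,83)=(89*31+83)%997=848 h(78,52)=(78*31+52)%997=476 h(51,51)=(51*31+51)%997=635 -> [848, 476, 635]
  L2: h(848,476)=(848*31+476)%997=842 h(635,635)=(635*31+635)%997=380 -> [842, 380]
  L3: h(842,380)=(842*31+380)%997=560 -> [560]
  root=560
After append 79 (leaves=[89, 83, 78, 52, 51, 79]):
  L0: [89, 83, 78, 52, 51, 79]
  L1: h(89,83)=(89*31+83)%997=848 h(78,52)=(78*31+52)%997=476 h(51,79)=(51*31+79)%997=663 -> [848, 476, 663]
  L2: h(848,476)=(848*31+476)%997=842 h(663,663)=(663*31+663)%997=279 -> [842, 279]
  L3: h(842,279)=(842*31+279)%997=459 -> [459]
  root=459

Answer: 89 848 868 842 560 459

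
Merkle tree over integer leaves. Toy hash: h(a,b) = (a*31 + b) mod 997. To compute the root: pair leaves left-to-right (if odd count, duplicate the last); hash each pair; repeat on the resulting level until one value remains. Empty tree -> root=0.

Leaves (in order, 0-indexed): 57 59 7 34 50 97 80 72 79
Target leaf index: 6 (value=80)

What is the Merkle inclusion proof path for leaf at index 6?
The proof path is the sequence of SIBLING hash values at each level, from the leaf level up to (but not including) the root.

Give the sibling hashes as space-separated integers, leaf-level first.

Answer: 72 650 28 460

Derivation:
L0 (leaves): [57, 59, 7, 34, 50, 97, 80, 72, 79], target index=6
L1: h(57,59)=(57*31+59)%997=829 [pair 0] h(7,34)=(7*31+34)%997=251 [pair 1] h(50,97)=(50*31+97)%997=650 [pair 2] h(80,72)=(80*31+72)%997=558 [pair 3] h(79,79)=(79*31+79)%997=534 [pair 4] -> [829, 251, 650, 558, 534]
  Sibling for proof at L0: 72
L2: h(829,251)=(829*31+251)%997=28 [pair 0] h(650,558)=(650*31+558)%997=768 [pair 1] h(534,534)=(534*31+534)%997=139 [pair 2] -> [28, 768, 139]
  Sibling for proof at L1: 650
L3: h(28,768)=(28*31+768)%997=639 [pair 0] h(139,139)=(139*31+139)%997=460 [pair 1] -> [639, 460]
  Sibling for proof at L2: 28
L4: h(639,460)=(639*31+460)%997=329 [pair 0] -> [329]
  Sibling for proof at L3: 460
Root: 329
Proof path (sibling hashes from leaf to root): [72, 650, 28, 460]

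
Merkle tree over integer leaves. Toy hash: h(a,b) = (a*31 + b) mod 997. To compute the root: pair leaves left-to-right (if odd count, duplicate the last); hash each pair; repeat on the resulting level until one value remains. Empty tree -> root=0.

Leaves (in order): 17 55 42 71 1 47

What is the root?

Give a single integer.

Answer: 179

Derivation:
L0: [17, 55, 42, 71, 1, 47]
L1: h(17,55)=(17*31+55)%997=582 h(42,71)=(42*31+71)%997=376 h(1,47)=(1*31+47)%997=78 -> [582, 376, 78]
L2: h(582,376)=(582*31+376)%997=472 h(78,78)=(78*31+78)%997=502 -> [472, 502]
L3: h(472,502)=(472*31+502)%997=179 -> [179]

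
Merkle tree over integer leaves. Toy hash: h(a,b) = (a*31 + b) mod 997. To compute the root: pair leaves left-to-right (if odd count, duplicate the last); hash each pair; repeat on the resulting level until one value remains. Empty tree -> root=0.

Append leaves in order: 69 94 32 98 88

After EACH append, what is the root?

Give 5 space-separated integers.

After append 69 (leaves=[69]):
  L0: [69]
  root=69
After append 94 (leaves=[69, 94]):
  L0: [69, 94]
  L1: h(69,94)=(69*31+94)%997=239 -> [239]
  root=239
After append 32 (leaves=[69, 94, 32]):
  L0: [69, 94, 32]
  L1: h(69,94)=(69*31+94)%997=239 h(32,32)=(32*31+32)%997=27 -> [239, 27]
  L2: h(239,27)=(239*31+27)%997=457 -> [457]
  root=457
After append 98 (leaves=[69, 94, 32, 98]):
  L0: [69, 94, 32, 98]
  L1: h(69,94)=(69*31+94)%997=239 h(32,98)=(32*31+98)%997=93 -> [239, 93]
  L2: h(239,93)=(239*31+93)%997=523 -> [523]
  root=523
After append 88 (leaves=[69, 94, 32, 98, 88]):
  L0: [69, 94, 32, 98, 88]
  L1: h(69,94)=(69*31+94)%997=239 h(32,98)=(32*31+98)%997=93 h(88,88)=(88*31+88)%997=822 -> [239, 93, 822]
  L2: h(239,93)=(239*31+93)%997=523 h(822,822)=(822*31+822)%997=382 -> [523, 382]
  L3: h(523,382)=(523*31+382)%997=643 -> [643]
  root=643

Answer: 69 239 457 523 643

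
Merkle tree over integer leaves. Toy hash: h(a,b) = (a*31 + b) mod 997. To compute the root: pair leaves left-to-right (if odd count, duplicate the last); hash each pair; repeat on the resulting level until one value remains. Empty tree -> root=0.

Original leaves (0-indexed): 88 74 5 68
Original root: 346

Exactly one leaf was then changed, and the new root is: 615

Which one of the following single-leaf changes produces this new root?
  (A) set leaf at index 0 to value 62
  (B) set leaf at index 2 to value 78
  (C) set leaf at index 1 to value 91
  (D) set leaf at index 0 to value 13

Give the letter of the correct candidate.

Answer: B

Derivation:
Original leaves: [88, 74, 5, 68]
Target new root: 615
Try each candidate change and compute the resulting root:
Candidate A: set leaf[0] = 62 -> leaves = [62, 74, 5, 68]
  L0: [62, 74, 5, 68]
  L1: h(62,74)=(62*31+74)%997=2 h(5,68)=(5*31+68)%997=223 -> [2, 223]
  L2: h(2,223)=(2*31+223)%997=285 -> [285]
  root = 285 != target 615
Candidate B: set leaf[2] = 78 -> leaves = [88, 74, 78, 68]
  L0: [88, 74, 78, 68]
  L1: h(88,74)=(88*31+74)%997=808 h(78,68)=(78*31+68)%997=492 -> [808, 492]
  L2: h(808,492)=(808*31+492)%997=615 -> [615]
  root = 615 == target 615  ** MATCH **
Candidate C: set leaf[1] = 91 -> leaves = [88, 91, 5, 68]
  L0: [88, 91, 5, 68]
  L1: h(88,91)=(88*31+91)%997=825 h(5,68)=(5*31+68)%997=223 -> [825, 223]
  L2: h(825,223)=(825*31+223)%997=873 -> [873]
  root = 873 != target 615
Candidate D: set leaf[0] = 13 -> leaves = [13, 74, 5, 68]
  L0: [13, 74, 5, 68]
  L1: h(13,74)=(13*31+74)%997=477 h(5,68)=(5*31+68)%997=223 -> [477, 223]
  L2: h(477,223)=(477*31+223)%997=55 -> [55]
  root = 55 != target 615
Candidate B produces the target root.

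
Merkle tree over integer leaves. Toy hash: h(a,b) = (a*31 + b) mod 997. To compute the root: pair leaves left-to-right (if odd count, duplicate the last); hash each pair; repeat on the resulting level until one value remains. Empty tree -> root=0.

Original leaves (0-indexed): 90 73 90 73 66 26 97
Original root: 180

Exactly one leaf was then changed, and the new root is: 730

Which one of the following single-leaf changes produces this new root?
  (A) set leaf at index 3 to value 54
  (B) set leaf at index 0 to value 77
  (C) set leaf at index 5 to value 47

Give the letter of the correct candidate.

Answer: B

Derivation:
Original leaves: [90, 73, 90, 73, 66, 26, 97]
Target new root: 730
Try each candidate change and compute the resulting root:
Candidate A: set leaf[3] = 54 -> leaves = [90, 73, 90, 54, 66, 26, 97]
  L0: [90, 73, 90, 54, 66, 26, 97]
  L1: h(90,73)=(90*31+73)%997=869 h(90,54)=(90*31+54)%997=850 h(66,26)=(66*31+26)%997=78 h(97,97)=(97*31+97)%997=113 -> [869, 850, 78, 113]
  L2: h(869,850)=(869*31+850)%997=870 h(78,113)=(78*31+113)%997=537 -> [870, 537]
  L3: h(870,537)=(870*31+537)%997=588 -> [588]
  root = 588 != target 730
Candidate B: set leaf[0] = 77 -> leaves = [77, 73, 90, 73, 66, 26, 97]
  L0: [77, 73, 90, 73, 66, 26, 97]
  L1: h(77,73)=(77*31+73)%997=466 h(90,73)=(90*31+73)%997=869 h(66,26)=(66*31+26)%997=78 h(97,97)=(97*31+97)%997=113 -> [466, 869, 78, 113]
  L2: h(466,869)=(466*31+869)%997=360 h(78,113)=(78*31+113)%997=537 -> [360, 537]
  L3: h(360,537)=(360*31+537)%997=730 -> [730]
  root = 730 == target 730  ** MATCH **
Candidate C: set leaf[5] = 47 -> leaves = [90, 73, 90, 73, 66, 47, 97]
  L0: [90, 73, 90, 73, 66, 47, 97]
  L1: h(90,73)=(90*31+73)%997=869 h(90,73)=(90*31+73)%997=869 h(66,47)=(66*31+47)%997=99 h(97,97)=(97*31+97)%997=113 -> [869, 869, 99, 113]
  L2: h(869,869)=(869*31+869)%997=889 h(99,113)=(99*31+113)%997=191 -> [889, 191]
  L3: h(889,191)=(889*31+191)%997=831 -> [831]
  root = 831 != target 730
Candidate B produces the target root.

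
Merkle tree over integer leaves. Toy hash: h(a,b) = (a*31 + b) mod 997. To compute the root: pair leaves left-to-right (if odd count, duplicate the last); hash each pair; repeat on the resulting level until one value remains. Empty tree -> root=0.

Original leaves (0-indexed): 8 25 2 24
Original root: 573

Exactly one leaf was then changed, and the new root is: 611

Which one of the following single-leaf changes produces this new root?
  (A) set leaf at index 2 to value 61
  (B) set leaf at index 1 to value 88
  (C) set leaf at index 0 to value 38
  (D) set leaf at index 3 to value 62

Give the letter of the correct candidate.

Original leaves: [8, 25, 2, 24]
Target new root: 611
Try each candidate change and compute the resulting root:
Candidate A: set leaf[2] = 61 -> leaves = [8, 25, 61, 24]
  L0: [8, 25, 61, 24]
  L1: h(8,25)=(8*31+25)%997=273 h(61,24)=(61*31+24)%997=918 -> [273, 918]
  L2: h(273,918)=(273*31+918)%997=408 -> [408]
  root = 408 != target 611
Candidate B: set leaf[1] = 88 -> leaves = [8, 88, 2, 24]
  L0: [8, 88, 2, 24]
  L1: h(8,88)=(8*31+88)%997=336 h(2,24)=(2*31+24)%997=86 -> [336, 86]
  L2: h(336,86)=(336*31+86)%997=532 -> [532]
  root = 532 != target 611
Candidate C: set leaf[0] = 38 -> leaves = [38, 25, 2, 24]
  L0: [38, 25, 2, 24]
  L1: h(38,25)=(38*31+25)%997=206 h(2,24)=(2*31+24)%997=86 -> [206, 86]
  L2: h(206,86)=(206*31+86)%997=490 -> [490]
  root = 490 != target 611
Candidate D: set leaf[3] = 62 -> leaves = [8, 25, 2, 62]
  L0: [8, 25, 2, 62]
  L1: h(8,25)=(8*31+25)%997=273 h(2,62)=(2*31+62)%997=124 -> [273, 124]
  L2: h(273,124)=(273*31+124)%997=611 -> [611]
  root = 611 == target 611  ** MATCH **
Candidate D produces the target root.

Answer: D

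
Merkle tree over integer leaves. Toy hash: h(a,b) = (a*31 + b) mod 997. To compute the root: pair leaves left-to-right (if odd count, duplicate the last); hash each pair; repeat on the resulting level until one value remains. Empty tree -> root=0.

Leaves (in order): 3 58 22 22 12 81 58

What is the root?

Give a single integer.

Answer: 383

Derivation:
L0: [3, 58, 22, 22, 12, 81, 58]
L1: h(3,58)=(3*31+58)%997=151 h(22,22)=(22*31+22)%997=704 h(12,81)=(12*31+81)%997=453 h(58,58)=(58*31+58)%997=859 -> [151, 704, 453, 859]
L2: h(151,704)=(151*31+704)%997=400 h(453,859)=(453*31+859)%997=944 -> [400, 944]
L3: h(400,944)=(400*31+944)%997=383 -> [383]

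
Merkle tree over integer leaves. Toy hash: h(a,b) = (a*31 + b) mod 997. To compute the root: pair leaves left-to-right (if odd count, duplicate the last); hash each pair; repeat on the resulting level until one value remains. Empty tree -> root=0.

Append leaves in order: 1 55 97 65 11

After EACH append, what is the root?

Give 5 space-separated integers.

Answer: 1 86 785 753 709

Derivation:
After append 1 (leaves=[1]):
  L0: [1]
  root=1
After append 55 (leaves=[1, 55]):
  L0: [1, 55]
  L1: h(1,55)=(1*31+55)%997=86 -> [86]
  root=86
After append 97 (leaves=[1, 55, 97]):
  L0: [1, 55, 97]
  L1: h(1,55)=(1*31+55)%997=86 h(97,97)=(97*31+97)%997=113 -> [86, 113]
  L2: h(86,113)=(86*31+113)%997=785 -> [785]
  root=785
After append 65 (leaves=[1, 55, 97, 65]):
  L0: [1, 55, 97, 65]
  L1: h(1,55)=(1*31+55)%997=86 h(97,65)=(97*31+65)%997=81 -> [86, 81]
  L2: h(86,81)=(86*31+81)%997=753 -> [753]
  root=753
After append 11 (leaves=[1, 55, 97, 65, 11]):
  L0: [1, 55, 97, 65, 11]
  L1: h(1,55)=(1*31+55)%997=86 h(97,65)=(97*31+65)%997=81 h(11,11)=(11*31+11)%997=352 -> [86, 81, 352]
  L2: h(86,81)=(86*31+81)%997=753 h(352,352)=(352*31+352)%997=297 -> [753, 297]
  L3: h(753,297)=(753*31+297)%997=709 -> [709]
  root=709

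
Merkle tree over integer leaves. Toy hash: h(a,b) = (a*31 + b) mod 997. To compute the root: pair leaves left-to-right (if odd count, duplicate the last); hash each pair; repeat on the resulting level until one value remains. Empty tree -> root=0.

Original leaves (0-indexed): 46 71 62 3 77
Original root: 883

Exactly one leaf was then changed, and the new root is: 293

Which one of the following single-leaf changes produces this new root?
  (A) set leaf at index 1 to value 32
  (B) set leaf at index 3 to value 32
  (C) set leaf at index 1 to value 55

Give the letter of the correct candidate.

Original leaves: [46, 71, 62, 3, 77]
Target new root: 293
Try each candidate change and compute the resulting root:
Candidate A: set leaf[1] = 32 -> leaves = [46, 32, 62, 3, 77]
  L0: [46, 32, 62, 3, 77]
  L1: h(46,32)=(46*31+32)%997=461 h(62,3)=(62*31+3)%997=928 h(77,77)=(77*31+77)%997=470 -> [461, 928, 470]
  L2: h(461,928)=(461*31+928)%997=264 h(470,470)=(470*31+470)%997=85 -> [264, 85]
  L3: h(264,85)=(264*31+85)%997=293 -> [293]
  root = 293 == target 293  ** MATCH **
Candidate B: set leaf[3] = 32 -> leaves = [46, 71, 62, 32, 77]
  L0: [46, 71, 62, 32, 77]
  L1: h(46,71)=(46*31+71)%997=500 h(62,32)=(62*31+32)%997=957 h(77,77)=(77*31+77)%997=470 -> [500, 957, 470]
  L2: h(500,957)=(500*31+957)%997=505 h(470,470)=(470*31+470)%997=85 -> [505, 85]
  L3: h(505,85)=(505*31+85)%997=785 -> [785]
  root = 785 != target 293
Candidate C: set leaf[1] = 55 -> leaves = [46, 55, 62, 3, 77]
  L0: [46, 55, 62, 3, 77]
  L1: h(46,55)=(46*31+55)%997=484 h(62,3)=(62*31+3)%997=928 h(77,77)=(77*31+77)%997=470 -> [484, 928, 470]
  L2: h(484,928)=(484*31+928)%997=977 h(470,470)=(470*31+470)%997=85 -> [977, 85]
  L3: h(977,85)=(977*31+85)%997=462 -> [462]
  root = 462 != target 293
Candidate A produces the target root.

Answer: A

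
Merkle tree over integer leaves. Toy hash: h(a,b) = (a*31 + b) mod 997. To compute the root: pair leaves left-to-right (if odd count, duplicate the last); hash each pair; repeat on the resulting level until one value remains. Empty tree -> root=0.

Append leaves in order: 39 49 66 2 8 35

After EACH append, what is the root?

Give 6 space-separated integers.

After append 39 (leaves=[39]):
  L0: [39]
  root=39
After append 49 (leaves=[39, 49]):
  L0: [39, 49]
  L1: h(39,49)=(39*31+49)%997=261 -> [261]
  root=261
After append 66 (leaves=[39, 49, 66]):
  L0: [39, 49, 66]
  L1: h(39,49)=(39*31+49)%997=261 h(66,66)=(66*31+66)%997=118 -> [261, 118]
  L2: h(261,118)=(261*31+118)%997=233 -> [233]
  root=233
After append 2 (leaves=[39, 49, 66, 2]):
  L0: [39, 49, 66, 2]
  L1: h(39,49)=(39*31+49)%997=261 h(66,2)=(66*31+2)%997=54 -> [261, 54]
  L2: h(261,54)=(261*31+54)%997=169 -> [169]
  root=169
After append 8 (leaves=[39, 49, 66, 2, 8]):
  L0: [39, 49, 66, 2, 8]
  L1: h(39,49)=(39*31+49)%997=261 h(66,2)=(66*31+2)%997=54 h(8,8)=(8*31+8)%997=256 -> [261, 54, 256]
  L2: h(261,54)=(261*31+54)%997=169 h(256,256)=(256*31+256)%997=216 -> [169, 216]
  L3: h(169,216)=(169*31+216)%997=470 -> [470]
  root=470
After append 35 (leaves=[39, 49, 66, 2, 8, 35]):
  L0: [39, 49, 66, 2, 8, 35]
  L1: h(39,49)=(39*31+49)%997=261 h(66,2)=(66*31+2)%997=54 h(8,35)=(8*31+35)%997=283 -> [261, 54, 283]
  L2: h(261,54)=(261*31+54)%997=169 h(283,283)=(283*31+283)%997=83 -> [169, 83]
  L3: h(169,83)=(169*31+83)%997=337 -> [337]
  root=337

Answer: 39 261 233 169 470 337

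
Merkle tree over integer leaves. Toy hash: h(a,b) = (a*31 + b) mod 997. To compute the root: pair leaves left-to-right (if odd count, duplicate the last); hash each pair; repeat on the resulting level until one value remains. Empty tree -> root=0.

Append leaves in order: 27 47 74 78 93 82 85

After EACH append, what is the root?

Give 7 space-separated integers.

Answer: 27 884 859 863 351 996 751

Derivation:
After append 27 (leaves=[27]):
  L0: [27]
  root=27
After append 47 (leaves=[27, 47]):
  L0: [27, 47]
  L1: h(27,47)=(27*31+47)%997=884 -> [884]
  root=884
After append 74 (leaves=[27, 47, 74]):
  L0: [27, 47, 74]
  L1: h(27,47)=(27*31+47)%997=884 h(74,74)=(74*31+74)%997=374 -> [884, 374]
  L2: h(884,374)=(884*31+374)%997=859 -> [859]
  root=859
After append 78 (leaves=[27, 47, 74, 78]):
  L0: [27, 47, 74, 78]
  L1: h(27,47)=(27*31+47)%997=884 h(74,78)=(74*31+78)%997=378 -> [884, 378]
  L2: h(884,378)=(884*31+378)%997=863 -> [863]
  root=863
After append 93 (leaves=[27, 47, 74, 78, 93]):
  L0: [27, 47, 74, 78, 93]
  L1: h(27,47)=(27*31+47)%997=884 h(74,78)=(74*31+78)%997=378 h(93,93)=(93*31+93)%997=982 -> [884, 378, 982]
  L2: h(884,378)=(884*31+378)%997=863 h(982,982)=(982*31+982)%997=517 -> [863, 517]
  L3: h(863,517)=(863*31+517)%997=351 -> [351]
  root=351
After append 82 (leaves=[27, 47, 74, 78, 93, 82]):
  L0: [27, 47, 74, 78, 93, 82]
  L1: h(27,47)=(27*31+47)%997=884 h(74,78)=(74*31+78)%997=378 h(93,82)=(93*31+82)%997=971 -> [884, 378, 971]
  L2: h(884,378)=(884*31+378)%997=863 h(971,971)=(971*31+971)%997=165 -> [863, 165]
  L3: h(863,165)=(863*31+165)%997=996 -> [996]
  root=996
After append 85 (leaves=[27, 47, 74, 78, 93, 82, 85]):
  L0: [27, 47, 74, 78, 93, 82, 85]
  L1: h(27,47)=(27*31+47)%997=884 h(74,78)=(74*31+78)%997=378 h(93,82)=(93*31+82)%997=971 h(85,85)=(85*31+85)%997=726 -> [884, 378, 971, 726]
  L2: h(884,378)=(884*31+378)%997=863 h(971,726)=(971*31+726)%997=917 -> [863, 917]
  L3: h(863,917)=(863*31+917)%997=751 -> [751]
  root=751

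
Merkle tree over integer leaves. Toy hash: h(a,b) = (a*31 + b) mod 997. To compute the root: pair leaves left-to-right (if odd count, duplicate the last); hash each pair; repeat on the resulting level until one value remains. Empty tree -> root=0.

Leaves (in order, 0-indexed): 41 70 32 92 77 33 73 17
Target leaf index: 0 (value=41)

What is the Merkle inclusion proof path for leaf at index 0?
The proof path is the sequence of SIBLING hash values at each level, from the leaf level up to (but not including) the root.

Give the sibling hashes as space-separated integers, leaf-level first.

L0 (leaves): [41, 70, 32, 92, 77, 33, 73, 17], target index=0
L1: h(41,70)=(41*31+70)%997=344 [pair 0] h(32,92)=(32*31+92)%997=87 [pair 1] h(77,33)=(77*31+33)%997=426 [pair 2] h(73,17)=(73*31+17)%997=286 [pair 3] -> [344, 87, 426, 286]
  Sibling for proof at L0: 70
L2: h(344,87)=(344*31+87)%997=781 [pair 0] h(426,286)=(426*31+286)%997=531 [pair 1] -> [781, 531]
  Sibling for proof at L1: 87
L3: h(781,531)=(781*31+531)%997=814 [pair 0] -> [814]
  Sibling for proof at L2: 531
Root: 814
Proof path (sibling hashes from leaf to root): [70, 87, 531]

Answer: 70 87 531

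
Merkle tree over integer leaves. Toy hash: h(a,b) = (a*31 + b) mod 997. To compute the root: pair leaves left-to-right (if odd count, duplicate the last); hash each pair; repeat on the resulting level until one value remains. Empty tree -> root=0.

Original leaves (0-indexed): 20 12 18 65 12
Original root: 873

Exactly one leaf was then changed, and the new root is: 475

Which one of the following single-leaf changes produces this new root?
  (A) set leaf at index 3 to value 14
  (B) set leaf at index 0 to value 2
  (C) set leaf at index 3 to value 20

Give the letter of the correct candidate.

Answer: C

Derivation:
Original leaves: [20, 12, 18, 65, 12]
Target new root: 475
Try each candidate change and compute the resulting root:
Candidate A: set leaf[3] = 14 -> leaves = [20, 12, 18, 14, 12]
  L0: [20, 12, 18, 14, 12]
  L1: h(20,12)=(20*31+12)%997=632 h(18,14)=(18*31+14)%997=572 h(12,12)=(12*31+12)%997=384 -> [632, 572, 384]
  L2: h(632,572)=(632*31+572)%997=224 h(384,384)=(384*31+384)%997=324 -> [224, 324]
  L3: h(224,324)=(224*31+324)%997=289 -> [289]
  root = 289 != target 475
Candidate B: set leaf[0] = 2 -> leaves = [2, 12, 18, 65, 12]
  L0: [2, 12, 18, 65, 12]
  L1: h(2,12)=(2*31+12)%997=74 h(18,65)=(18*31+65)%997=623 h(12,12)=(12*31+12)%997=384 -> [74, 623, 384]
  L2: h(74,623)=(74*31+623)%997=923 h(384,384)=(384*31+384)%997=324 -> [923, 324]
  L3: h(923,324)=(923*31+324)%997=24 -> [24]
  root = 24 != target 475
Candidate C: set leaf[3] = 20 -> leaves = [20, 12, 18, 20, 12]
  L0: [20, 12, 18, 20, 12]
  L1: h(20,12)=(20*31+12)%997=632 h(18,20)=(18*31+20)%997=578 h(12,12)=(12*31+12)%997=384 -> [632, 578, 384]
  L2: h(632,578)=(632*31+578)%997=230 h(384,384)=(384*31+384)%997=324 -> [230, 324]
  L3: h(230,324)=(230*31+324)%997=475 -> [475]
  root = 475 == target 475  ** MATCH **
Candidate C produces the target root.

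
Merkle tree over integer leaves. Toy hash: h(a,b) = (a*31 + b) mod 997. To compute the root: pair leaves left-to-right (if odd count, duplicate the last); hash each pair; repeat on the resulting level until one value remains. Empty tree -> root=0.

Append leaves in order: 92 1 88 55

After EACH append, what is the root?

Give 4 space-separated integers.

After append 92 (leaves=[92]):
  L0: [92]
  root=92
After append 1 (leaves=[92, 1]):
  L0: [92, 1]
  L1: h(92,1)=(92*31+1)%997=859 -> [859]
  root=859
After append 88 (leaves=[92, 1, 88]):
  L0: [92, 1, 88]
  L1: h(92,1)=(92*31+1)%997=859 h(88,88)=(88*31+88)%997=822 -> [859, 822]
  L2: h(859,822)=(859*31+822)%997=532 -> [532]
  root=532
After append 55 (leaves=[92, 1, 88, 55]):
  L0: [92, 1, 88, 55]
  L1: h(92,1)=(92*31+1)%997=859 h(88,55)=(88*31+55)%997=789 -> [859, 789]
  L2: h(859,789)=(859*31+789)%997=499 -> [499]
  root=499

Answer: 92 859 532 499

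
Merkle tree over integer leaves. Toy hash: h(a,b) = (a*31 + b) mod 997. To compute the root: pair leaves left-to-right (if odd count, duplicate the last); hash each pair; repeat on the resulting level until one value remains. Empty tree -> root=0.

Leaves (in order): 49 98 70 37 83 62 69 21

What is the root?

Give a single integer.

L0: [49, 98, 70, 37, 83, 62, 69, 21]
L1: h(49,98)=(49*31+98)%997=620 h(70,37)=(70*31+37)%997=213 h(83,62)=(83*31+62)%997=641 h(69,21)=(69*31+21)%997=166 -> [620, 213, 641, 166]
L2: h(620,213)=(620*31+213)%997=490 h(641,166)=(641*31+166)%997=97 -> [490, 97]
L3: h(490,97)=(490*31+97)%997=332 -> [332]

Answer: 332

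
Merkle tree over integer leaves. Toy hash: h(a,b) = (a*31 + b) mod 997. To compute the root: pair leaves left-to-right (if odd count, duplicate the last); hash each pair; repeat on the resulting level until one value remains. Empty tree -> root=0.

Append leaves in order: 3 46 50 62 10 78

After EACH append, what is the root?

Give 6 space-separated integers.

Answer: 3 139 924 936 373 555

Derivation:
After append 3 (leaves=[3]):
  L0: [3]
  root=3
After append 46 (leaves=[3, 46]):
  L0: [3, 46]
  L1: h(3,46)=(3*31+46)%997=139 -> [139]
  root=139
After append 50 (leaves=[3, 46, 50]):
  L0: [3, 46, 50]
  L1: h(3,46)=(3*31+46)%997=139 h(50,50)=(50*31+50)%997=603 -> [139, 603]
  L2: h(139,603)=(139*31+603)%997=924 -> [924]
  root=924
After append 62 (leaves=[3, 46, 50, 62]):
  L0: [3, 46, 50, 62]
  L1: h(3,46)=(3*31+46)%997=139 h(50,62)=(50*31+62)%997=615 -> [139, 615]
  L2: h(139,615)=(139*31+615)%997=936 -> [936]
  root=936
After append 10 (leaves=[3, 46, 50, 62, 10]):
  L0: [3, 46, 50, 62, 10]
  L1: h(3,46)=(3*31+46)%997=139 h(50,62)=(50*31+62)%997=615 h(10,10)=(10*31+10)%997=320 -> [139, 615, 320]
  L2: h(139,615)=(139*31+615)%997=936 h(320,320)=(320*31+320)%997=270 -> [936, 270]
  L3: h(936,270)=(936*31+270)%997=373 -> [373]
  root=373
After append 78 (leaves=[3, 46, 50, 62, 10, 78]):
  L0: [3, 46, 50, 62, 10, 78]
  L1: h(3,46)=(3*31+46)%997=139 h(50,62)=(50*31+62)%997=615 h(10,78)=(10*31+78)%997=388 -> [139, 615, 388]
  L2: h(139,615)=(139*31+615)%997=936 h(388,388)=(388*31+388)%997=452 -> [936, 452]
  L3: h(936,452)=(936*31+452)%997=555 -> [555]
  root=555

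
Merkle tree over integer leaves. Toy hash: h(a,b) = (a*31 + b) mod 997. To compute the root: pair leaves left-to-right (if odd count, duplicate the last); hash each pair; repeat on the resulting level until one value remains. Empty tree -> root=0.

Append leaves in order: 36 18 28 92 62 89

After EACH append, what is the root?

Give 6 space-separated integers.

Answer: 36 137 158 222 580 447

Derivation:
After append 36 (leaves=[36]):
  L0: [36]
  root=36
After append 18 (leaves=[36, 18]):
  L0: [36, 18]
  L1: h(36,18)=(36*31+18)%997=137 -> [137]
  root=137
After append 28 (leaves=[36, 18, 28]):
  L0: [36, 18, 28]
  L1: h(36,18)=(36*31+18)%997=137 h(28,28)=(28*31+28)%997=896 -> [137, 896]
  L2: h(137,896)=(137*31+896)%997=158 -> [158]
  root=158
After append 92 (leaves=[36, 18, 28, 92]):
  L0: [36, 18, 28, 92]
  L1: h(36,18)=(36*31+18)%997=137 h(28,92)=(28*31+92)%997=960 -> [137, 960]
  L2: h(137,960)=(137*31+960)%997=222 -> [222]
  root=222
After append 62 (leaves=[36, 18, 28, 92, 62]):
  L0: [36, 18, 28, 92, 62]
  L1: h(36,18)=(36*31+18)%997=137 h(28,92)=(28*31+92)%997=960 h(62,62)=(62*31+62)%997=987 -> [137, 960, 987]
  L2: h(137,960)=(137*31+960)%997=222 h(987,987)=(987*31+987)%997=677 -> [222, 677]
  L3: h(222,677)=(222*31+677)%997=580 -> [580]
  root=580
After append 89 (leaves=[36, 18, 28, 92, 62, 89]):
  L0: [36, 18, 28, 92, 62, 89]
  L1: h(36,18)=(36*31+18)%997=137 h(28,92)=(28*31+92)%997=960 h(62,89)=(62*31+89)%997=17 -> [137, 960, 17]
  L2: h(137,960)=(137*31+960)%997=222 h(17,17)=(17*31+17)%997=544 -> [222, 544]
  L3: h(222,544)=(222*31+544)%997=447 -> [447]
  root=447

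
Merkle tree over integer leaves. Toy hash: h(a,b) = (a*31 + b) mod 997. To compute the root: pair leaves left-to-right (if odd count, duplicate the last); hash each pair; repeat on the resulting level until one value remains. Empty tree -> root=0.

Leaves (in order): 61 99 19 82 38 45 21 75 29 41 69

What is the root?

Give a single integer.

L0: [61, 99, 19, 82, 38, 45, 21, 75, 29, 41, 69]
L1: h(61,99)=(61*31+99)%997=993 h(19,82)=(19*31+82)%997=671 h(38,45)=(38*31+45)%997=226 h(21,75)=(21*31+75)%997=726 h(29,41)=(29*31+41)%997=940 h(69,69)=(69*31+69)%997=214 -> [993, 671, 226, 726, 940, 214]
L2: h(993,671)=(993*31+671)%997=547 h(226,726)=(226*31+726)%997=753 h(940,214)=(940*31+214)%997=441 -> [547, 753, 441]
L3: h(547,753)=(547*31+753)%997=761 h(441,441)=(441*31+441)%997=154 -> [761, 154]
L4: h(761,154)=(761*31+154)%997=814 -> [814]

Answer: 814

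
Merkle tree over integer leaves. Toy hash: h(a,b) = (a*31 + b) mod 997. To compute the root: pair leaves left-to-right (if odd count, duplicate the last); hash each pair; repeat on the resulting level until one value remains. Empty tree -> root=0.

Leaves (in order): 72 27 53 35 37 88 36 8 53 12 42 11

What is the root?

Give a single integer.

L0: [72, 27, 53, 35, 37, 88, 36, 8, 53, 12, 42, 11]
L1: h(72,27)=(72*31+27)%997=265 h(53,35)=(53*31+35)%997=681 h(37,88)=(37*31+88)%997=238 h(36,8)=(36*31+8)%997=127 h(53,12)=(53*31+12)%997=658 h(42,11)=(42*31+11)%997=316 -> [265, 681, 238, 127, 658, 316]
L2: h(265,681)=(265*31+681)%997=920 h(238,127)=(238*31+127)%997=526 h(658,316)=(658*31+316)%997=774 -> [920, 526, 774]
L3: h(920,526)=(920*31+526)%997=133 h(774,774)=(774*31+774)%997=840 -> [133, 840]
L4: h(133,840)=(133*31+840)%997=975 -> [975]

Answer: 975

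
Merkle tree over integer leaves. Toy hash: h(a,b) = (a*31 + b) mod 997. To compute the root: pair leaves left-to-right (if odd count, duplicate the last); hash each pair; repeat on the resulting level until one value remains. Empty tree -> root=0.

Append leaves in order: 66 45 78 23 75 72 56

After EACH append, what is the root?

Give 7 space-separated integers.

After append 66 (leaves=[66]):
  L0: [66]
  root=66
After append 45 (leaves=[66, 45]):
  L0: [66, 45]
  L1: h(66,45)=(66*31+45)%997=97 -> [97]
  root=97
After append 78 (leaves=[66, 45, 78]):
  L0: [66, 45, 78]
  L1: h(66,45)=(66*31+45)%997=97 h(78,78)=(78*31+78)%997=502 -> [97, 502]
  L2: h(97,502)=(97*31+502)%997=518 -> [518]
  root=518
After append 23 (leaves=[66, 45, 78, 23]):
  L0: [66, 45, 78, 23]
  L1: h(66,45)=(66*31+45)%997=97 h(78,23)=(78*31+23)%997=447 -> [97, 447]
  L2: h(97,447)=(97*31+447)%997=463 -> [463]
  root=463
After append 75 (leaves=[66, 45, 78, 23, 75]):
  L0: [66, 45, 78, 23, 75]
  L1: h(66,45)=(66*31+45)%997=97 h(78,23)=(78*31+23)%997=447 h(75,75)=(75*31+75)%997=406 -> [97, 447, 406]
  L2: h(97,447)=(97*31+447)%997=463 h(406,406)=(406*31+406)%997=31 -> [463, 31]
  L3: h(463,31)=(463*31+31)%997=426 -> [426]
  root=426
After append 72 (leaves=[66, 45, 78, 23, 75, 72]):
  L0: [66, 45, 78, 23, 75, 72]
  L1: h(66,45)=(66*31+45)%997=97 h(78,23)=(78*31+23)%997=447 h(75,72)=(75*31+72)%997=403 -> [97, 447, 403]
  L2: h(97,447)=(97*31+447)%997=463 h(403,403)=(403*31+403)%997=932 -> [463, 932]
  L3: h(463,932)=(463*31+932)%997=330 -> [330]
  root=330
After append 56 (leaves=[66, 45, 78, 23, 75, 72, 56]):
  L0: [66, 45, 78, 23, 75, 72, 56]
  L1: h(66,45)=(66*31+45)%997=97 h(78,23)=(78*31+23)%997=447 h(75,72)=(75*31+72)%997=403 h(56,56)=(56*31+56)%997=795 -> [97, 447, 403, 795]
  L2: h(97,447)=(97*31+447)%997=463 h(403,795)=(403*31+795)%997=327 -> [463, 327]
  L3: h(463,327)=(463*31+327)%997=722 -> [722]
  root=722

Answer: 66 97 518 463 426 330 722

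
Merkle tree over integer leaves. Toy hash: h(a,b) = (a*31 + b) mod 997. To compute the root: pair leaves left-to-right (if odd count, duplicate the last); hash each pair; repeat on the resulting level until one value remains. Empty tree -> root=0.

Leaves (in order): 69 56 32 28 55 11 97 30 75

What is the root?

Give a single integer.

L0: [69, 56, 32, 28, 55, 11, 97, 30, 75]
L1: h(69,56)=(69*31+56)%997=201 h(32,28)=(32*31+28)%997=23 h(55,11)=(55*31+11)%997=719 h(97,30)=(97*31+30)%997=46 h(75,75)=(75*31+75)%997=406 -> [201, 23, 719, 46, 406]
L2: h(201,23)=(201*31+23)%997=272 h(719,46)=(719*31+46)%997=401 h(406,406)=(406*31+406)%997=31 -> [272, 401, 31]
L3: h(272,401)=(272*31+401)%997=857 h(31,31)=(31*31+31)%997=992 -> [857, 992]
L4: h(857,992)=(857*31+992)%997=640 -> [640]

Answer: 640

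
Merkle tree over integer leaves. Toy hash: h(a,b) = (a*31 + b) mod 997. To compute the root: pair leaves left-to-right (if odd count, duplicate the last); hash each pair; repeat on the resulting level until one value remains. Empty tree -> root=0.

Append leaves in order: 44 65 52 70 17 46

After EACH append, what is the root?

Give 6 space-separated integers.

Answer: 44 432 101 119 160 91

Derivation:
After append 44 (leaves=[44]):
  L0: [44]
  root=44
After append 65 (leaves=[44, 65]):
  L0: [44, 65]
  L1: h(44,65)=(44*31+65)%997=432 -> [432]
  root=432
After append 52 (leaves=[44, 65, 52]):
  L0: [44, 65, 52]
  L1: h(44,65)=(44*31+65)%997=432 h(52,52)=(52*31+52)%997=667 -> [432, 667]
  L2: h(432,667)=(432*31+667)%997=101 -> [101]
  root=101
After append 70 (leaves=[44, 65, 52, 70]):
  L0: [44, 65, 52, 70]
  L1: h(44,65)=(44*31+65)%997=432 h(52,70)=(52*31+70)%997=685 -> [432, 685]
  L2: h(432,685)=(432*31+685)%997=119 -> [119]
  root=119
After append 17 (leaves=[44, 65, 52, 70, 17]):
  L0: [44, 65, 52, 70, 17]
  L1: h(44,65)=(44*31+65)%997=432 h(52,70)=(52*31+70)%997=685 h(17,17)=(17*31+17)%997=544 -> [432, 685, 544]
  L2: h(432,685)=(432*31+685)%997=119 h(544,544)=(544*31+544)%997=459 -> [119, 459]
  L3: h(119,459)=(119*31+459)%997=160 -> [160]
  root=160
After append 46 (leaves=[44, 65, 52, 70, 17, 46]):
  L0: [44, 65, 52, 70, 17, 46]
  L1: h(44,65)=(44*31+65)%997=432 h(52,70)=(52*31+70)%997=685 h(17,46)=(17*31+46)%997=573 -> [432, 685, 573]
  L2: h(432,685)=(432*31+685)%997=119 h(573,573)=(573*31+573)%997=390 -> [119, 390]
  L3: h(119,390)=(119*31+390)%997=91 -> [91]
  root=91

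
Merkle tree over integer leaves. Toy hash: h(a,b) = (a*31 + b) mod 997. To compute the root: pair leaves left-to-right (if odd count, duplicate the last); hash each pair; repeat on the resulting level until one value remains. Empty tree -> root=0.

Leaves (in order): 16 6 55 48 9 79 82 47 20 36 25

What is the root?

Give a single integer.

L0: [16, 6, 55, 48, 9, 79, 82, 47, 20, 36, 25]
L1: h(16,6)=(16*31+6)%997=502 h(55,48)=(55*31+48)%997=756 h(9,79)=(9*31+79)%997=358 h(82,47)=(82*31+47)%997=595 h(20,36)=(20*31+36)%997=656 h(25,25)=(25*31+25)%997=800 -> [502, 756, 358, 595, 656, 800]
L2: h(502,756)=(502*31+756)%997=366 h(358,595)=(358*31+595)%997=726 h(656,800)=(656*31+800)%997=199 -> [366, 726, 199]
L3: h(366,726)=(366*31+726)%997=108 h(199,199)=(199*31+199)%997=386 -> [108, 386]
L4: h(108,386)=(108*31+386)%997=743 -> [743]

Answer: 743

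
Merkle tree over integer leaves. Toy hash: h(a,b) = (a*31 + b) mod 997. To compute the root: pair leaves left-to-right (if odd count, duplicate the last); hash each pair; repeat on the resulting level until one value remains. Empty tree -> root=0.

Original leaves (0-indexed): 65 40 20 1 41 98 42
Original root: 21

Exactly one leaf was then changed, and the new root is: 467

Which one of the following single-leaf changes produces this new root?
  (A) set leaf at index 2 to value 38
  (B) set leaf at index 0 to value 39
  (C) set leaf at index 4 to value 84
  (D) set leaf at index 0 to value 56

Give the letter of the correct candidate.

Answer: C

Derivation:
Original leaves: [65, 40, 20, 1, 41, 98, 42]
Target new root: 467
Try each candidate change and compute the resulting root:
Candidate A: set leaf[2] = 38 -> leaves = [65, 40, 38, 1, 41, 98, 42]
  L0: [65, 40, 38, 1, 41, 98, 42]
  L1: h(65,40)=(65*31+40)%997=61 h(38,1)=(38*31+1)%997=182 h(41,98)=(41*31+98)%997=372 h(42,42)=(42*31+42)%997=347 -> [61, 182, 372, 347]
  L2: h(61,182)=(61*31+182)%997=79 h(372,347)=(372*31+347)%997=912 -> [79, 912]
  L3: h(79,912)=(79*31+912)%997=370 -> [370]
  root = 370 != target 467
Candidate B: set leaf[0] = 39 -> leaves = [39, 40, 20, 1, 41, 98, 42]
  L0: [39, 40, 20, 1, 41, 98, 42]
  L1: h(39,40)=(39*31+40)%997=252 h(20,1)=(20*31+1)%997=621 h(41,98)=(41*31+98)%997=372 h(42,42)=(42*31+42)%997=347 -> [252, 621, 372, 347]
  L2: h(252,621)=(252*31+621)%997=457 h(372,347)=(372*31+347)%997=912 -> [457, 912]
  L3: h(457,912)=(457*31+912)%997=124 -> [124]
  root = 124 != target 467
Candidate C: set leaf[4] = 84 -> leaves = [65, 40, 20, 1, 84, 98, 42]
  L0: [65, 40, 20, 1, 84, 98, 42]
  L1: h(65,40)=(65*31+40)%997=61 h(20,1)=(20*31+1)%997=621 h(84,98)=(84*31+98)%997=708 h(42,42)=(42*31+42)%997=347 -> [61, 621, 708, 347]
  L2: h(61,621)=(61*31+621)%997=518 h(708,347)=(708*31+347)%997=361 -> [518, 361]
  L3: h(518,361)=(518*31+361)%997=467 -> [467]
  root = 467 == target 467  ** MATCH **
Candidate D: set leaf[0] = 56 -> leaves = [56, 40, 20, 1, 41, 98, 42]
  L0: [56, 40, 20, 1, 41, 98, 42]
  L1: h(56,40)=(56*31+40)%997=779 h(20,1)=(20*31+1)%997=621 h(41,98)=(41*31+98)%997=372 h(42,42)=(42*31+42)%997=347 -> [779, 621, 372, 347]
  L2: h(779,621)=(779*31+621)%997=842 h(372,347)=(372*31+347)%997=912 -> [842, 912]
  L3: h(842,912)=(842*31+912)%997=95 -> [95]
  root = 95 != target 467
Candidate C produces the target root.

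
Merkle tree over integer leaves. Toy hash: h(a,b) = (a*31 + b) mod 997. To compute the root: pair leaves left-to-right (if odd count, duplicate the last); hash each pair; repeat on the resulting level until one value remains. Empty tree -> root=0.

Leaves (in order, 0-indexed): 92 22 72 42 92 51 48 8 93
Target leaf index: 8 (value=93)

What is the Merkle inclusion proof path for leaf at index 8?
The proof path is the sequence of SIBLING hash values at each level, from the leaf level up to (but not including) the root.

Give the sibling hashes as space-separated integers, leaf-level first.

L0 (leaves): [92, 22, 72, 42, 92, 51, 48, 8, 93], target index=8
L1: h(92,22)=(92*31+22)%997=880 [pair 0] h(72,42)=(72*31+42)%997=280 [pair 1] h(92,51)=(92*31+51)%997=909 [pair 2] h(48,8)=(48*31+8)%997=499 [pair 3] h(93,93)=(93*31+93)%997=982 [pair 4] -> [880, 280, 909, 499, 982]
  Sibling for proof at L0: 93
L2: h(880,280)=(880*31+280)%997=641 [pair 0] h(909,499)=(909*31+499)%997=762 [pair 1] h(982,982)=(982*31+982)%997=517 [pair 2] -> [641, 762, 517]
  Sibling for proof at L1: 982
L3: h(641,762)=(641*31+762)%997=693 [pair 0] h(517,517)=(517*31+517)%997=592 [pair 1] -> [693, 592]
  Sibling for proof at L2: 517
L4: h(693,592)=(693*31+592)%997=141 [pair 0] -> [141]
  Sibling for proof at L3: 693
Root: 141
Proof path (sibling hashes from leaf to root): [93, 982, 517, 693]

Answer: 93 982 517 693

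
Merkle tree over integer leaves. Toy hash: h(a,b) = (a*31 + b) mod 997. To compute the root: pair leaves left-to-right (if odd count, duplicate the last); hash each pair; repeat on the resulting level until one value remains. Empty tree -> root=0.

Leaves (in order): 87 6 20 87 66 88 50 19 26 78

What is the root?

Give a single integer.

Answer: 515

Derivation:
L0: [87, 6, 20, 87, 66, 88, 50, 19, 26, 78]
L1: h(87,6)=(87*31+6)%997=709 h(20,87)=(20*31+87)%997=707 h(66,88)=(66*31+88)%997=140 h(50,19)=(50*31+19)%997=572 h(26,78)=(26*31+78)%997=884 -> [709, 707, 140, 572, 884]
L2: h(709,707)=(709*31+707)%997=752 h(140,572)=(140*31+572)%997=924 h(884,884)=(884*31+884)%997=372 -> [752, 924, 372]
L3: h(752,924)=(752*31+924)%997=308 h(372,372)=(372*31+372)%997=937 -> [308, 937]
L4: h(308,937)=(308*31+937)%997=515 -> [515]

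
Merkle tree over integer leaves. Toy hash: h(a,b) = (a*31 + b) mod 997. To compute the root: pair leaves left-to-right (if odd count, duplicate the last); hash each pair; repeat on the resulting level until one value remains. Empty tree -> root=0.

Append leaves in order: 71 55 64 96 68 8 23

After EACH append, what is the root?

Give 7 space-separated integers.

Answer: 71 262 200 232 55 129 743

Derivation:
After append 71 (leaves=[71]):
  L0: [71]
  root=71
After append 55 (leaves=[71, 55]):
  L0: [71, 55]
  L1: h(71,55)=(71*31+55)%997=262 -> [262]
  root=262
After append 64 (leaves=[71, 55, 64]):
  L0: [71, 55, 64]
  L1: h(71,55)=(71*31+55)%997=262 h(64,64)=(64*31+64)%997=54 -> [262, 54]
  L2: h(262,54)=(262*31+54)%997=200 -> [200]
  root=200
After append 96 (leaves=[71, 55, 64, 96]):
  L0: [71, 55, 64, 96]
  L1: h(71,55)=(71*31+55)%997=262 h(64,96)=(64*31+96)%997=86 -> [262, 86]
  L2: h(262,86)=(262*31+86)%997=232 -> [232]
  root=232
After append 68 (leaves=[71, 55, 64, 96, 68]):
  L0: [71, 55, 64, 96, 68]
  L1: h(71,55)=(71*31+55)%997=262 h(64,96)=(64*31+96)%997=86 h(68,68)=(68*31+68)%997=182 -> [262, 86, 182]
  L2: h(262,86)=(262*31+86)%997=232 h(182,182)=(182*31+182)%997=839 -> [232, 839]
  L3: h(232,839)=(232*31+839)%997=55 -> [55]
  root=55
After append 8 (leaves=[71, 55, 64, 96, 68, 8]):
  L0: [71, 55, 64, 96, 68, 8]
  L1: h(71,55)=(71*31+55)%997=262 h(64,96)=(64*31+96)%997=86 h(68,8)=(68*31+8)%997=122 -> [262, 86, 122]
  L2: h(262,86)=(262*31+86)%997=232 h(122,122)=(122*31+122)%997=913 -> [232, 913]
  L3: h(232,913)=(232*31+913)%997=129 -> [129]
  root=129
After append 23 (leaves=[71, 55, 64, 96, 68, 8, 23]):
  L0: [71, 55, 64, 96, 68, 8, 23]
  L1: h(71,55)=(71*31+55)%997=262 h(64,96)=(64*31+96)%997=86 h(68,8)=(68*31+8)%997=122 h(23,23)=(23*31+23)%997=736 -> [262, 86, 122, 736]
  L2: h(262,86)=(262*31+86)%997=232 h(122,736)=(122*31+736)%997=530 -> [232, 530]
  L3: h(232,530)=(232*31+530)%997=743 -> [743]
  root=743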